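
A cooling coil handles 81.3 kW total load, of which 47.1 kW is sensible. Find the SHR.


SHR = Q_sensible / Q_total
SHR = 47.1 / 81.3
SHR = 0.579

0.579


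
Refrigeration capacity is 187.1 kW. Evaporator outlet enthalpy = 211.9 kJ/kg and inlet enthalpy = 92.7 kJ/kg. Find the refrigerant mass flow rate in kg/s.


dh = 211.9 - 92.7 = 119.2 kJ/kg
m_dot = Q / dh = 187.1 / 119.2 = 1.5696 kg/s

1.5696


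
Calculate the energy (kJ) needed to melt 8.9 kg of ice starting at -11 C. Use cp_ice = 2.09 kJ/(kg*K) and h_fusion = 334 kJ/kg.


Sensible heat = cp * dT = 2.09 * 11 = 22.99 kJ/kg
Total per kg = 22.99 + 334 = 356.99 kJ/kg
Q = m * total = 8.9 * 356.99
Q = 3177.2 kJ

3177.2


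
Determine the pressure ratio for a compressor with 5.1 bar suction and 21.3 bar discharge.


PR = P_high / P_low
PR = 21.3 / 5.1
PR = 4.176

4.176


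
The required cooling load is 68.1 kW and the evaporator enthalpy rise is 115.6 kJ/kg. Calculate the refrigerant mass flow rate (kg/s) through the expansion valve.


m_dot = Q / dh
m_dot = 68.1 / 115.6
m_dot = 0.5891 kg/s

0.5891


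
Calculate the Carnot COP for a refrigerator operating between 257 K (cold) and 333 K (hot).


dT = 333 - 257 = 76 K
COP_carnot = T_cold / dT = 257 / 76
COP_carnot = 3.382

3.382


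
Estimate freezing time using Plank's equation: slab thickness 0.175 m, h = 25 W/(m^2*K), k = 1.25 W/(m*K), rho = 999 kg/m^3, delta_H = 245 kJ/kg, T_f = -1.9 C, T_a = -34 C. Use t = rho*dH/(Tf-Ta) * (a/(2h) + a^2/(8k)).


dT = -1.9 - (-34) = 32.1 K
term1 = a/(2h) = 0.175/(2*25) = 0.0035
term2 = a^2/(8k) = 0.175^2/(8*1.25) = 0.0030625
t = rho*dH*1000/dT * (term1 + term2)
t = 999*245*1000/32.1 * (0.0035 + 0.0030625)
t = 50038 s

50038


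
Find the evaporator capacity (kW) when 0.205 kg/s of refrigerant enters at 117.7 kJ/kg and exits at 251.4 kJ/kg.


dh = 251.4 - 117.7 = 133.7 kJ/kg
Q_evap = m_dot * dh = 0.205 * 133.7
Q_evap = 27.41 kW

27.41


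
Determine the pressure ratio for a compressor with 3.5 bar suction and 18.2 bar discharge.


PR = P_high / P_low
PR = 18.2 / 3.5
PR = 5.2

5.2


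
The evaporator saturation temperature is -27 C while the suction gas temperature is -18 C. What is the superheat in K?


Superheat = T_suction - T_evap
Superheat = -18 - (-27)
Superheat = 9 K

9


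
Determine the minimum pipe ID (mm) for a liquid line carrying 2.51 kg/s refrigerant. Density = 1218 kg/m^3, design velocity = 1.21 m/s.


A = m_dot / (rho * v) = 2.51 / (1218 * 1.21) = 0.001703103584 m^2
d = sqrt(4*A/pi) * 1000
d = 46.6 mm

46.6


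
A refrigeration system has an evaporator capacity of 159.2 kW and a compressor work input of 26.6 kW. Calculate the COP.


COP = Q_evap / W
COP = 159.2 / 26.6
COP = 5.985

5.985


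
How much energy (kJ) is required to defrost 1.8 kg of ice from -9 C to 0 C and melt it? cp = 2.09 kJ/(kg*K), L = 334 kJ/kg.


Sensible heat = cp * dT = 2.09 * 9 = 18.81 kJ/kg
Total per kg = 18.81 + 334 = 352.81 kJ/kg
Q = m * total = 1.8 * 352.81
Q = 635.1 kJ

635.1


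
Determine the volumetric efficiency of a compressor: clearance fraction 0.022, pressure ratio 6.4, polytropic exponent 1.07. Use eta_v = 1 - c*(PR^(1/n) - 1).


PR^(1/n) = 6.4^(1/1.07) = 5.6681225
eta_v = 1 - 0.022 * (5.6681225 - 1)
eta_v = 0.8973

0.8973


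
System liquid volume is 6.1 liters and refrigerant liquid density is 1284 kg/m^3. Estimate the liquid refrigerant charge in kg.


Charge = V * rho / 1000
Charge = 6.1 * 1284 / 1000
Charge = 7.83 kg

7.83


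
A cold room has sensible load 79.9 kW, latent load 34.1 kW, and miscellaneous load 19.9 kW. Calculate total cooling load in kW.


Q_total = Q_s + Q_l + Q_misc
Q_total = 79.9 + 34.1 + 19.9
Q_total = 133.9 kW

133.9


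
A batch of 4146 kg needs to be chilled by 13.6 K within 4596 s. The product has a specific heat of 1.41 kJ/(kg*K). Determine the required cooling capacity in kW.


Q = m * cp * dT / t
Q = 4146 * 1.41 * 13.6 / 4596
Q = 17.298 kW

17.298


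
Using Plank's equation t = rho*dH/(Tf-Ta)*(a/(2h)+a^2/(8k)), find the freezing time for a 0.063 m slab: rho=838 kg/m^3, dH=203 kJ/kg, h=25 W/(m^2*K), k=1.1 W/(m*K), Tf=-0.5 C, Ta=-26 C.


dT = -0.5 - (-26) = 25.5 K
term1 = a/(2h) = 0.063/(2*25) = 0.00126
term2 = a^2/(8k) = 0.063^2/(8*1.1) = 0.0004510227273
t = rho*dH*1000/dT * (term1 + term2)
t = 838*203*1000/25.5 * (0.00126 + 0.0004510227273)
t = 11414 s

11414


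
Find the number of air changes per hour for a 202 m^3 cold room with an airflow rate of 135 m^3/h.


ACH = flow / volume
ACH = 135 / 202
ACH = 0.668

0.668


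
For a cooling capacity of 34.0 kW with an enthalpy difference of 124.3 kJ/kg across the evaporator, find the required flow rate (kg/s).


m_dot = Q / dh
m_dot = 34.0 / 124.3
m_dot = 0.2735 kg/s

0.2735


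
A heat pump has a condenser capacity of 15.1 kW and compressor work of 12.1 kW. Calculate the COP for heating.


COP_hp = Q_cond / W
COP_hp = 15.1 / 12.1
COP_hp = 1.248

1.248


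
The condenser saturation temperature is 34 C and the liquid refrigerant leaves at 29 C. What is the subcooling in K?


Subcooling = T_cond - T_liquid
Subcooling = 34 - 29
Subcooling = 5 K

5


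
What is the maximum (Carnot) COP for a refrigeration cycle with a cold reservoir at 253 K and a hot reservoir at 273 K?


dT = 273 - 253 = 20 K
COP_carnot = T_cold / dT = 253 / 20
COP_carnot = 12.65

12.65


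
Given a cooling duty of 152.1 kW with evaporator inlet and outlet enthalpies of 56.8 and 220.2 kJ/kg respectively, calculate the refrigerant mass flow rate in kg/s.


dh = 220.2 - 56.8 = 163.4 kJ/kg
m_dot = Q / dh = 152.1 / 163.4 = 0.9308 kg/s

0.9308


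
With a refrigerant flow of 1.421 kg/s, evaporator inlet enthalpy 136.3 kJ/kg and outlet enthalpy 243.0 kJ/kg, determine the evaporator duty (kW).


dh = 243.0 - 136.3 = 106.7 kJ/kg
Q_evap = m_dot * dh = 1.421 * 106.7
Q_evap = 151.62 kW

151.62


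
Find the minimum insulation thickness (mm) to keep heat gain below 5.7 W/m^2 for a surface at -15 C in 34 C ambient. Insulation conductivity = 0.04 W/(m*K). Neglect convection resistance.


dT = 34 - (-15) = 49 K
thickness = k * dT / q_max * 1000
thickness = 0.04 * 49 / 5.7 * 1000
thickness = 343.9 mm

343.9


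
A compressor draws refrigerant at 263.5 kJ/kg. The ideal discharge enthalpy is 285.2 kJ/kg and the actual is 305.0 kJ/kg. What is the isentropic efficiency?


dh_ideal = 285.2 - 263.5 = 21.7 kJ/kg
dh_actual = 305.0 - 263.5 = 41.5 kJ/kg
eta_s = dh_ideal / dh_actual = 21.7 / 41.5
eta_s = 0.5229

0.5229


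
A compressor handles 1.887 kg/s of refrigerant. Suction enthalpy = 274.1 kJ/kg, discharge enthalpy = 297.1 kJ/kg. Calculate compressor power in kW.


dh = 297.1 - 274.1 = 23.0 kJ/kg
W = m_dot * dh = 1.887 * 23.0 = 43.4 kW

43.4


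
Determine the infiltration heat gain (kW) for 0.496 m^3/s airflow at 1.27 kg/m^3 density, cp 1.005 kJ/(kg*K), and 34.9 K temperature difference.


Q = V_dot * rho * cp * dT
Q = 0.496 * 1.27 * 1.005 * 34.9
Q = 22.094 kW

22.094


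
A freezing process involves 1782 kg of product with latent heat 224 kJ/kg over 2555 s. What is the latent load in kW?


Q_lat = m * h_fg / t
Q_lat = 1782 * 224 / 2555
Q_lat = 156.23 kW

156.23


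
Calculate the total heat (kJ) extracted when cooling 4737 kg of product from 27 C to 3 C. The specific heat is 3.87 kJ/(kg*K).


dT = 27 - (3) = 24 K
Q = m * cp * dT = 4737 * 3.87 * 24
Q = 439973 kJ

439973


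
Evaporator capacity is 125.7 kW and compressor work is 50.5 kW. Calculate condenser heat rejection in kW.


Q_cond = Q_evap + W
Q_cond = 125.7 + 50.5
Q_cond = 176.2 kW

176.2


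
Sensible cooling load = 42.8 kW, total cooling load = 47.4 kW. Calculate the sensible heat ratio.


SHR = Q_sensible / Q_total
SHR = 42.8 / 47.4
SHR = 0.903

0.903


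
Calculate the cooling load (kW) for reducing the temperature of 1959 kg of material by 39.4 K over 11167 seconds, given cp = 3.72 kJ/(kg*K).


Q = m * cp * dT / t
Q = 1959 * 3.72 * 39.4 / 11167
Q = 25.712 kW

25.712


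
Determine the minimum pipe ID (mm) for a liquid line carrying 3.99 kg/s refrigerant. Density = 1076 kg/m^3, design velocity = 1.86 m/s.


A = m_dot / (rho * v) = 3.99 / (1076 * 1.86) = 0.001993644322 m^2
d = sqrt(4*A/pi) * 1000
d = 50.4 mm

50.4


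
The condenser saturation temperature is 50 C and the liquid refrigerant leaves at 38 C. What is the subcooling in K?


Subcooling = T_cond - T_liquid
Subcooling = 50 - 38
Subcooling = 12 K

12


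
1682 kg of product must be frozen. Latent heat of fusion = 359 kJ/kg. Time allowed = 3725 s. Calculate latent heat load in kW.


Q_lat = m * h_fg / t
Q_lat = 1682 * 359 / 3725
Q_lat = 162.1 kW

162.1


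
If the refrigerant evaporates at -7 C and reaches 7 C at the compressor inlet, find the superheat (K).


Superheat = T_suction - T_evap
Superheat = 7 - (-7)
Superheat = 14 K

14


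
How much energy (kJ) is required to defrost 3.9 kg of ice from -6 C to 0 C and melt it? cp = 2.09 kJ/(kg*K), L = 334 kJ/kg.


Sensible heat = cp * dT = 2.09 * 6 = 12.54 kJ/kg
Total per kg = 12.54 + 334 = 346.54 kJ/kg
Q = m * total = 3.9 * 346.54
Q = 1351.5 kJ

1351.5


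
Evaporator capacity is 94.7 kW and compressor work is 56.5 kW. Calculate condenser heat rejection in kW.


Q_cond = Q_evap + W
Q_cond = 94.7 + 56.5
Q_cond = 151.2 kW

151.2


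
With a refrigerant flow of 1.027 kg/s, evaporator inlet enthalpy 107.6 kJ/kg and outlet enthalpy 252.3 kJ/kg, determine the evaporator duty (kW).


dh = 252.3 - 107.6 = 144.7 kJ/kg
Q_evap = m_dot * dh = 1.027 * 144.7
Q_evap = 148.61 kW

148.61


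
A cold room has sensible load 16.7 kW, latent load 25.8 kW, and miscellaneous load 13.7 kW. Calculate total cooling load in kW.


Q_total = Q_s + Q_l + Q_misc
Q_total = 16.7 + 25.8 + 13.7
Q_total = 56.2 kW

56.2


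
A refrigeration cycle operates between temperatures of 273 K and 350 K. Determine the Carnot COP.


dT = 350 - 273 = 77 K
COP_carnot = T_cold / dT = 273 / 77
COP_carnot = 3.545

3.545


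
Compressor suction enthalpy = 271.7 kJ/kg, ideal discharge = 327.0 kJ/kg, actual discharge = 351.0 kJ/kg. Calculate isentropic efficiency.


dh_ideal = 327.0 - 271.7 = 55.3 kJ/kg
dh_actual = 351.0 - 271.7 = 79.3 kJ/kg
eta_s = dh_ideal / dh_actual = 55.3 / 79.3
eta_s = 0.6974

0.6974


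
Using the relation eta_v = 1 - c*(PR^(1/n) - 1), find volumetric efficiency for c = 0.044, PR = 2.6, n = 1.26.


PR^(1/n) = 2.6^(1/1.26) = 2.13473479
eta_v = 1 - 0.044 * (2.13473479 - 1)
eta_v = 0.9501

0.9501


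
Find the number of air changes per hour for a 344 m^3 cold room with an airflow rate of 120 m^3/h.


ACH = flow / volume
ACH = 120 / 344
ACH = 0.349

0.349


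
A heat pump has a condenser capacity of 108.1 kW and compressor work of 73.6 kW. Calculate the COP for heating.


COP_hp = Q_cond / W
COP_hp = 108.1 / 73.6
COP_hp = 1.469

1.469


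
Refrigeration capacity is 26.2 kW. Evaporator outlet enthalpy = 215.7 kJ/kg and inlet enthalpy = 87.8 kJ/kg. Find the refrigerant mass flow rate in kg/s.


dh = 215.7 - 87.8 = 127.9 kJ/kg
m_dot = Q / dh = 26.2 / 127.9 = 0.2048 kg/s

0.2048


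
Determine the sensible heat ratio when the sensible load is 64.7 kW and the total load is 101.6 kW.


SHR = Q_sensible / Q_total
SHR = 64.7 / 101.6
SHR = 0.637

0.637


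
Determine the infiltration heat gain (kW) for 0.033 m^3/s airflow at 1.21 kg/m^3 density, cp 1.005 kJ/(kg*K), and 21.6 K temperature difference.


Q = V_dot * rho * cp * dT
Q = 0.033 * 1.21 * 1.005 * 21.6
Q = 0.867 kW

0.867


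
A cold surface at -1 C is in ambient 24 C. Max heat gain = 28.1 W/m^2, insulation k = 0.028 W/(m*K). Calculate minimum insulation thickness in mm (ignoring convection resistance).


dT = 24 - (-1) = 25 K
thickness = k * dT / q_max * 1000
thickness = 0.028 * 25 / 28.1 * 1000
thickness = 24.9 mm

24.9


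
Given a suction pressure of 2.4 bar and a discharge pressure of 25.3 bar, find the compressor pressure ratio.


PR = P_high / P_low
PR = 25.3 / 2.4
PR = 10.542

10.542


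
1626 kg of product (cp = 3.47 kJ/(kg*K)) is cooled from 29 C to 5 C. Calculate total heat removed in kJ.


dT = 29 - (5) = 24 K
Q = m * cp * dT = 1626 * 3.47 * 24
Q = 135413 kJ

135413


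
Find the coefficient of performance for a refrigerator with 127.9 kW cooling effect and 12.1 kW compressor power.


COP = Q_evap / W
COP = 127.9 / 12.1
COP = 10.57

10.57


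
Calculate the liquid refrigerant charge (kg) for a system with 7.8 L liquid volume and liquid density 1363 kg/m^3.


Charge = V * rho / 1000
Charge = 7.8 * 1363 / 1000
Charge = 10.63 kg

10.63


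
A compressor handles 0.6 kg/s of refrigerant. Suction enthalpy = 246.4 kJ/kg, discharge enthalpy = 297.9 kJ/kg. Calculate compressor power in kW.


dh = 297.9 - 246.4 = 51.5 kJ/kg
W = m_dot * dh = 0.6 * 51.5 = 30.9 kW

30.9


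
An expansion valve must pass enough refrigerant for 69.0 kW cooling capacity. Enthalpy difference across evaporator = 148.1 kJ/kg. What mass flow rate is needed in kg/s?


m_dot = Q / dh
m_dot = 69.0 / 148.1
m_dot = 0.4659 kg/s

0.4659


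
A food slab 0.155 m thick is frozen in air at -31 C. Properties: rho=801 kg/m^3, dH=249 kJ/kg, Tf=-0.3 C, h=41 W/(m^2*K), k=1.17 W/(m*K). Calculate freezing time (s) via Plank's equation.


dT = -0.3 - (-31) = 30.7 K
term1 = a/(2h) = 0.155/(2*41) = 0.001890243902
term2 = a^2/(8k) = 0.155^2/(8*1.17) = 0.002566773504
t = rho*dH*1000/dT * (term1 + term2)
t = 801*249*1000/30.7 * (0.001890243902 + 0.002566773504)
t = 28956 s

28956


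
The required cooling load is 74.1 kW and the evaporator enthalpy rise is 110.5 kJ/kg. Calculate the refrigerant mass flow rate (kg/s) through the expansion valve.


m_dot = Q / dh
m_dot = 74.1 / 110.5
m_dot = 0.6706 kg/s

0.6706


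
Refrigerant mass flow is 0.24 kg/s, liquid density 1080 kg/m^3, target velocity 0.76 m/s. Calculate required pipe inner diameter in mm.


A = m_dot / (rho * v) = 0.24 / (1080 * 0.76) = 0.0002923976608 m^2
d = sqrt(4*A/pi) * 1000
d = 19.3 mm

19.3


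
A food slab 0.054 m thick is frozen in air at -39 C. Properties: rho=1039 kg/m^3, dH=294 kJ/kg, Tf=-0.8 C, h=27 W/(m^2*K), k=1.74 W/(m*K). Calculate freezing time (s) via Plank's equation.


dT = -0.8 - (-39) = 38.2 K
term1 = a/(2h) = 0.054/(2*27) = 0.001
term2 = a^2/(8k) = 0.054^2/(8*1.74) = 0.0002094827586
t = rho*dH*1000/dT * (term1 + term2)
t = 1039*294*1000/38.2 * (0.001 + 0.0002094827586)
t = 9672 s

9672


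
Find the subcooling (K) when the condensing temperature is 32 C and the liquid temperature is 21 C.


Subcooling = T_cond - T_liquid
Subcooling = 32 - 21
Subcooling = 11 K

11


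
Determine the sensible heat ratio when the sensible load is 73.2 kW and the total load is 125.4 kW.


SHR = Q_sensible / Q_total
SHR = 73.2 / 125.4
SHR = 0.584

0.584


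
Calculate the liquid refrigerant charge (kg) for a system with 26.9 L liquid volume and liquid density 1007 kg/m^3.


Charge = V * rho / 1000
Charge = 26.9 * 1007 / 1000
Charge = 27.09 kg

27.09


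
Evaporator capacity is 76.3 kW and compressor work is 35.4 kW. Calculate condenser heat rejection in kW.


Q_cond = Q_evap + W
Q_cond = 76.3 + 35.4
Q_cond = 111.7 kW

111.7


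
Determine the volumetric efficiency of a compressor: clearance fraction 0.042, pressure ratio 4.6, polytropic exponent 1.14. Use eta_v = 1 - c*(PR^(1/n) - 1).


PR^(1/n) = 4.6^(1/1.14) = 3.81387556
eta_v = 1 - 0.042 * (3.81387556 - 1)
eta_v = 0.8818

0.8818


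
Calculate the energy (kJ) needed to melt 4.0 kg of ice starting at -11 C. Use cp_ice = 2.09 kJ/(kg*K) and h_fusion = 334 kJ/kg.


Sensible heat = cp * dT = 2.09 * 11 = 22.99 kJ/kg
Total per kg = 22.99 + 334 = 356.99 kJ/kg
Q = m * total = 4.0 * 356.99
Q = 1428.0 kJ

1428.0


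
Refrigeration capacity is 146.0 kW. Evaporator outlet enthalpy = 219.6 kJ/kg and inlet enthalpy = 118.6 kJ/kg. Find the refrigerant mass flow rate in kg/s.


dh = 219.6 - 118.6 = 101.0 kJ/kg
m_dot = Q / dh = 146.0 / 101.0 = 1.4455 kg/s

1.4455


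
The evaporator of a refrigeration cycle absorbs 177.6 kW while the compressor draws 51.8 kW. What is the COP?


COP = Q_evap / W
COP = 177.6 / 51.8
COP = 3.429

3.429


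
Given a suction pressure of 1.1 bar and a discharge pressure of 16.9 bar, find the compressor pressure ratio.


PR = P_high / P_low
PR = 16.9 / 1.1
PR = 15.364

15.364


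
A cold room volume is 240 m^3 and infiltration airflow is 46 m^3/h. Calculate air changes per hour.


ACH = flow / volume
ACH = 46 / 240
ACH = 0.192

0.192


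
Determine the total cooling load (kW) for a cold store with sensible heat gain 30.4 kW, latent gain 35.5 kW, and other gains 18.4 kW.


Q_total = Q_s + Q_l + Q_misc
Q_total = 30.4 + 35.5 + 18.4
Q_total = 84.3 kW

84.3


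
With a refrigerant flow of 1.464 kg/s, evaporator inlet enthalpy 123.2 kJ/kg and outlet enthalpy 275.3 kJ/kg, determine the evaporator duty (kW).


dh = 275.3 - 123.2 = 152.1 kJ/kg
Q_evap = m_dot * dh = 1.464 * 152.1
Q_evap = 222.67 kW

222.67


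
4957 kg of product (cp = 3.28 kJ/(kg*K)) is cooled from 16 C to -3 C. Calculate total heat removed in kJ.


dT = 16 - (-3) = 19 K
Q = m * cp * dT = 4957 * 3.28 * 19
Q = 308920 kJ

308920


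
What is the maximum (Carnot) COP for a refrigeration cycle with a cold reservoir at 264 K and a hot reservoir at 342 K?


dT = 342 - 264 = 78 K
COP_carnot = T_cold / dT = 264 / 78
COP_carnot = 3.385

3.385


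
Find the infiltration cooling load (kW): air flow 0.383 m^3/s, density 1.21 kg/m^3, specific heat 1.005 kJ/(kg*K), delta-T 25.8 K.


Q = V_dot * rho * cp * dT
Q = 0.383 * 1.21 * 1.005 * 25.8
Q = 12.016 kW

12.016


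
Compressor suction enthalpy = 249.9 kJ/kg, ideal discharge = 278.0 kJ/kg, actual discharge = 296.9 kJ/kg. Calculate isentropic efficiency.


dh_ideal = 278.0 - 249.9 = 28.1 kJ/kg
dh_actual = 296.9 - 249.9 = 47.0 kJ/kg
eta_s = dh_ideal / dh_actual = 28.1 / 47.0
eta_s = 0.5979

0.5979


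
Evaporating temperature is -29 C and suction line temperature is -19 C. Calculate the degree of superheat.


Superheat = T_suction - T_evap
Superheat = -19 - (-29)
Superheat = 10 K

10


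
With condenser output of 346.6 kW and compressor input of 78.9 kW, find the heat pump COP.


COP_hp = Q_cond / W
COP_hp = 346.6 / 78.9
COP_hp = 4.393

4.393


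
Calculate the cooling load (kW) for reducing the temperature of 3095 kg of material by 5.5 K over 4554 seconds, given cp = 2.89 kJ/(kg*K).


Q = m * cp * dT / t
Q = 3095 * 2.89 * 5.5 / 4554
Q = 10.803 kW

10.803


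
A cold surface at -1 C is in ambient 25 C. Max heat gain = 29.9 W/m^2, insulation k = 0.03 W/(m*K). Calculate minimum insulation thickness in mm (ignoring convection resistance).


dT = 25 - (-1) = 26 K
thickness = k * dT / q_max * 1000
thickness = 0.03 * 26 / 29.9 * 1000
thickness = 26.1 mm

26.1


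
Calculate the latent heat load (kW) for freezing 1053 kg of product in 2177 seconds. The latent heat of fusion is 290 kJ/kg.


Q_lat = m * h_fg / t
Q_lat = 1053 * 290 / 2177
Q_lat = 140.27 kW

140.27


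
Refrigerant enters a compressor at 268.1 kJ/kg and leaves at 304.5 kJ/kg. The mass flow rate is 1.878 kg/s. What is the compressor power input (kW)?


dh = 304.5 - 268.1 = 36.4 kJ/kg
W = m_dot * dh = 1.878 * 36.4 = 68.36 kW

68.36


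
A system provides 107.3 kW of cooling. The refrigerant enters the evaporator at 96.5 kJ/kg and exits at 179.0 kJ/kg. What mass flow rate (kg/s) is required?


dh = 179.0 - 96.5 = 82.5 kJ/kg
m_dot = Q / dh = 107.3 / 82.5 = 1.3006 kg/s

1.3006


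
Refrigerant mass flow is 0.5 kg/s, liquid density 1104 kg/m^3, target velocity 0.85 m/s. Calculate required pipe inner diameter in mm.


A = m_dot / (rho * v) = 0.5 / (1104 * 0.85) = 0.0005328218244 m^2
d = sqrt(4*A/pi) * 1000
d = 26.0 mm

26.0


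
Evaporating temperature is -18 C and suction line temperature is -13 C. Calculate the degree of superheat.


Superheat = T_suction - T_evap
Superheat = -13 - (-18)
Superheat = 5 K

5


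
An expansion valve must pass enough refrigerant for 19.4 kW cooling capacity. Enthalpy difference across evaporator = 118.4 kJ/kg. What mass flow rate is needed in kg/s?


m_dot = Q / dh
m_dot = 19.4 / 118.4
m_dot = 0.1639 kg/s

0.1639


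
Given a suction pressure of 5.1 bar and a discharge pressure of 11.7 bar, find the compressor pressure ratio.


PR = P_high / P_low
PR = 11.7 / 5.1
PR = 2.294

2.294


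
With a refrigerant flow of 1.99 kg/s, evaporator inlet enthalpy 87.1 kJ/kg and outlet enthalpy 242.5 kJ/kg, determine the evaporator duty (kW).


dh = 242.5 - 87.1 = 155.4 kJ/kg
Q_evap = m_dot * dh = 1.99 * 155.4
Q_evap = 309.25 kW

309.25


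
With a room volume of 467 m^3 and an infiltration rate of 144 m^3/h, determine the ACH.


ACH = flow / volume
ACH = 144 / 467
ACH = 0.308

0.308


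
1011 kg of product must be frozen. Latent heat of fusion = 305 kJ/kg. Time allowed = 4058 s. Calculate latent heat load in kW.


Q_lat = m * h_fg / t
Q_lat = 1011 * 305 / 4058
Q_lat = 75.99 kW

75.99


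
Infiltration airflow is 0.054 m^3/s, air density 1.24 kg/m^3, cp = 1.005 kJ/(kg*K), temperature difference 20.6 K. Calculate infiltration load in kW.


Q = V_dot * rho * cp * dT
Q = 0.054 * 1.24 * 1.005 * 20.6
Q = 1.386 kW

1.386


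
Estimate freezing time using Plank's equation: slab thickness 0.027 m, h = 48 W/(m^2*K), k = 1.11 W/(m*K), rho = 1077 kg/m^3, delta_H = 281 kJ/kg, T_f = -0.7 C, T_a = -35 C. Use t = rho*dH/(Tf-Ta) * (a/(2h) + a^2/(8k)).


dT = -0.7 - (-35) = 34.3 K
term1 = a/(2h) = 0.027/(2*48) = 0.00028125
term2 = a^2/(8k) = 0.027^2/(8*1.11) = 0.00008209459459
t = rho*dH*1000/dT * (term1 + term2)
t = 1077*281*1000/34.3 * (0.00028125 + 0.00008209459459)
t = 3206 s

3206


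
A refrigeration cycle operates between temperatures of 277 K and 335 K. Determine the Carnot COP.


dT = 335 - 277 = 58 K
COP_carnot = T_cold / dT = 277 / 58
COP_carnot = 4.776

4.776


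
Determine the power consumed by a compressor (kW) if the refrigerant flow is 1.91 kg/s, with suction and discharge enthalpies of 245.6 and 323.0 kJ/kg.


dh = 323.0 - 245.6 = 77.4 kJ/kg
W = m_dot * dh = 1.91 * 77.4 = 147.83 kW

147.83


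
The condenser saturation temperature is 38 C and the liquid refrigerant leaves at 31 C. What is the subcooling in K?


Subcooling = T_cond - T_liquid
Subcooling = 38 - 31
Subcooling = 7 K

7


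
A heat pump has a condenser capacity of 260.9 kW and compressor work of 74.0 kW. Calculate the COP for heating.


COP_hp = Q_cond / W
COP_hp = 260.9 / 74.0
COP_hp = 3.526

3.526


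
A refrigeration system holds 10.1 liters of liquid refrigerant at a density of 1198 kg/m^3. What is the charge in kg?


Charge = V * rho / 1000
Charge = 10.1 * 1198 / 1000
Charge = 12.1 kg

12.1


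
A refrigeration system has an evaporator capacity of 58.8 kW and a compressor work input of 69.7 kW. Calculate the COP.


COP = Q_evap / W
COP = 58.8 / 69.7
COP = 0.844

0.844


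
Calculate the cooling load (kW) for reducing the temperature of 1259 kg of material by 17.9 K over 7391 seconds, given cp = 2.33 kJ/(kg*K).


Q = m * cp * dT / t
Q = 1259 * 2.33 * 17.9 / 7391
Q = 7.104 kW

7.104


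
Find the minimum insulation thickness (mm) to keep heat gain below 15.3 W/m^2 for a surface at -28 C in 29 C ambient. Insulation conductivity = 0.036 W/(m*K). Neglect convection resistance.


dT = 29 - (-28) = 57 K
thickness = k * dT / q_max * 1000
thickness = 0.036 * 57 / 15.3 * 1000
thickness = 134.1 mm

134.1


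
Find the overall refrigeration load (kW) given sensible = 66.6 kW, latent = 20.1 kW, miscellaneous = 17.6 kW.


Q_total = Q_s + Q_l + Q_misc
Q_total = 66.6 + 20.1 + 17.6
Q_total = 104.3 kW

104.3


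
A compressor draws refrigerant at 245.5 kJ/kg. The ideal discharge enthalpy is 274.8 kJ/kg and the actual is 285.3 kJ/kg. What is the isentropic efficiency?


dh_ideal = 274.8 - 245.5 = 29.3 kJ/kg
dh_actual = 285.3 - 245.5 = 39.8 kJ/kg
eta_s = dh_ideal / dh_actual = 29.3 / 39.8
eta_s = 0.7362

0.7362


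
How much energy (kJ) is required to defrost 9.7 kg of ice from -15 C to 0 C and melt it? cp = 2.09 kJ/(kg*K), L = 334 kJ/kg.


Sensible heat = cp * dT = 2.09 * 15 = 31.35 kJ/kg
Total per kg = 31.35 + 334 = 365.35 kJ/kg
Q = m * total = 9.7 * 365.35
Q = 3543.9 kJ

3543.9


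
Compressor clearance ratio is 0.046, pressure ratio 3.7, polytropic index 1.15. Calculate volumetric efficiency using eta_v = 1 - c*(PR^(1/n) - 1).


PR^(1/n) = 3.7^(1/1.15) = 3.11952489
eta_v = 1 - 0.046 * (3.11952489 - 1)
eta_v = 0.9025

0.9025


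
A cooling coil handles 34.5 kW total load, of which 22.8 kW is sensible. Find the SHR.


SHR = Q_sensible / Q_total
SHR = 22.8 / 34.5
SHR = 0.661

0.661


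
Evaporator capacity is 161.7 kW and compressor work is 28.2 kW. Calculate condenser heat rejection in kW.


Q_cond = Q_evap + W
Q_cond = 161.7 + 28.2
Q_cond = 189.9 kW

189.9


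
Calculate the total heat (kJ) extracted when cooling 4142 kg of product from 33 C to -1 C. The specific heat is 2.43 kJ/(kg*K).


dT = 33 - (-1) = 34 K
Q = m * cp * dT = 4142 * 2.43 * 34
Q = 342212 kJ

342212


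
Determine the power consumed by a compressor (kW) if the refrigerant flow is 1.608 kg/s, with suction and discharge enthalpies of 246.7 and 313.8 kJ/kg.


dh = 313.8 - 246.7 = 67.1 kJ/kg
W = m_dot * dh = 1.608 * 67.1 = 107.9 kW

107.9


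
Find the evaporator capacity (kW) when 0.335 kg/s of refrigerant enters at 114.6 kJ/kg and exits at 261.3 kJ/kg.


dh = 261.3 - 114.6 = 146.7 kJ/kg
Q_evap = m_dot * dh = 0.335 * 146.7
Q_evap = 49.14 kW

49.14


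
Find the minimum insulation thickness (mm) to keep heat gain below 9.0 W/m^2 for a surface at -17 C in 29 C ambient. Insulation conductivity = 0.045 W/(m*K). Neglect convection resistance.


dT = 29 - (-17) = 46 K
thickness = k * dT / q_max * 1000
thickness = 0.045 * 46 / 9.0 * 1000
thickness = 230.0 mm

230.0


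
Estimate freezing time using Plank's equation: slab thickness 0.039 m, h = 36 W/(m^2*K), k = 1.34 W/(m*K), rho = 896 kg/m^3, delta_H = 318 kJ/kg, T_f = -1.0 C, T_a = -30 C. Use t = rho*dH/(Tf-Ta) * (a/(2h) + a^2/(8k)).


dT = -1.0 - (-30) = 29.0 K
term1 = a/(2h) = 0.039/(2*36) = 0.0005416666667
term2 = a^2/(8k) = 0.039^2/(8*1.34) = 0.0001418843284
t = rho*dH*1000/dT * (term1 + term2)
t = 896*318*1000/29.0 * (0.0005416666667 + 0.0001418843284)
t = 6716 s

6716


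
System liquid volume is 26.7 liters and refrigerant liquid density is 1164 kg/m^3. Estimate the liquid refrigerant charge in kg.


Charge = V * rho / 1000
Charge = 26.7 * 1164 / 1000
Charge = 31.08 kg

31.08


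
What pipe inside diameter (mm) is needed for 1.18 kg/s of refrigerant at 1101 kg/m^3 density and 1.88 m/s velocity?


A = m_dot / (rho * v) = 1.18 / (1101 * 1.88) = 0.0005700813574 m^2
d = sqrt(4*A/pi) * 1000
d = 26.9 mm

26.9


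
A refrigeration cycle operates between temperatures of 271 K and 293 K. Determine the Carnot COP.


dT = 293 - 271 = 22 K
COP_carnot = T_cold / dT = 271 / 22
COP_carnot = 12.318

12.318


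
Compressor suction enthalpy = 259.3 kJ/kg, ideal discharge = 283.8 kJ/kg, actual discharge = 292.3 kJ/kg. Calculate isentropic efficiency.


dh_ideal = 283.8 - 259.3 = 24.5 kJ/kg
dh_actual = 292.3 - 259.3 = 33.0 kJ/kg
eta_s = dh_ideal / dh_actual = 24.5 / 33.0
eta_s = 0.7424

0.7424


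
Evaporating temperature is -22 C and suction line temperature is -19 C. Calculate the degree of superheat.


Superheat = T_suction - T_evap
Superheat = -19 - (-22)
Superheat = 3 K

3


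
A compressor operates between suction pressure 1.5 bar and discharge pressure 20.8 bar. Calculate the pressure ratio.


PR = P_high / P_low
PR = 20.8 / 1.5
PR = 13.867

13.867


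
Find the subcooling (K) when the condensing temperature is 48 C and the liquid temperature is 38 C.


Subcooling = T_cond - T_liquid
Subcooling = 48 - 38
Subcooling = 10 K

10


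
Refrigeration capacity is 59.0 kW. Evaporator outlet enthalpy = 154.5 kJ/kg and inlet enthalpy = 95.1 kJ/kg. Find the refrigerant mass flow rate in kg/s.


dh = 154.5 - 95.1 = 59.4 kJ/kg
m_dot = Q / dh = 59.0 / 59.4 = 0.9933 kg/s

0.9933


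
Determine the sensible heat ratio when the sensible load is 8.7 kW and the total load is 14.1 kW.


SHR = Q_sensible / Q_total
SHR = 8.7 / 14.1
SHR = 0.617

0.617


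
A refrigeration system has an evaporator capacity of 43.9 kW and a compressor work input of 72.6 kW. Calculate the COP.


COP = Q_evap / W
COP = 43.9 / 72.6
COP = 0.605

0.605


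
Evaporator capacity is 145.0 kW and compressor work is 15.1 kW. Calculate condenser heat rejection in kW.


Q_cond = Q_evap + W
Q_cond = 145.0 + 15.1
Q_cond = 160.1 kW

160.1


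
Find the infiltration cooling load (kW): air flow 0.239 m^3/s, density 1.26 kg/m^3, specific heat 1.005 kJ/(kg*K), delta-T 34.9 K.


Q = V_dot * rho * cp * dT
Q = 0.239 * 1.26 * 1.005 * 34.9
Q = 10.562 kW

10.562


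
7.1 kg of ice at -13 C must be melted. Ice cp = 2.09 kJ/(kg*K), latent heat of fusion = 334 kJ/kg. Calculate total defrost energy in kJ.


Sensible heat = cp * dT = 2.09 * 13 = 27.17 kJ/kg
Total per kg = 27.17 + 334 = 361.17 kJ/kg
Q = m * total = 7.1 * 361.17
Q = 2564.3 kJ

2564.3


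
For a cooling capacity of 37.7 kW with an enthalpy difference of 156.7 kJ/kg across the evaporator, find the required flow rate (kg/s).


m_dot = Q / dh
m_dot = 37.7 / 156.7
m_dot = 0.2406 kg/s

0.2406


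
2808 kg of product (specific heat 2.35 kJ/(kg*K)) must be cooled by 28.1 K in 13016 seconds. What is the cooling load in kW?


Q = m * cp * dT / t
Q = 2808 * 2.35 * 28.1 / 13016
Q = 14.246 kW

14.246


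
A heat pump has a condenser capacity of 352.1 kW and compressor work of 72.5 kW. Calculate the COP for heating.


COP_hp = Q_cond / W
COP_hp = 352.1 / 72.5
COP_hp = 4.857

4.857


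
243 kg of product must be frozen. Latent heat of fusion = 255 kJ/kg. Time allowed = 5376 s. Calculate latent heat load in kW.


Q_lat = m * h_fg / t
Q_lat = 243 * 255 / 5376
Q_lat = 11.53 kW

11.53


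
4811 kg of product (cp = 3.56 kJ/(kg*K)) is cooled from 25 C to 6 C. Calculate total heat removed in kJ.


dT = 25 - (6) = 19 K
Q = m * cp * dT = 4811 * 3.56 * 19
Q = 325416 kJ

325416


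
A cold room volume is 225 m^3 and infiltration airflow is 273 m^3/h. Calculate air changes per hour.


ACH = flow / volume
ACH = 273 / 225
ACH = 1.213

1.213


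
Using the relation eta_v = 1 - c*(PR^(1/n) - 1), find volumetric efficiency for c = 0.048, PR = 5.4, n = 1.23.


PR^(1/n) = 5.4^(1/1.23) = 3.93950886
eta_v = 1 - 0.048 * (3.93950886 - 1)
eta_v = 0.8589

0.8589


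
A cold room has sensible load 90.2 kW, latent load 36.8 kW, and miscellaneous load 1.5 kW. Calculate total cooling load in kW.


Q_total = Q_s + Q_l + Q_misc
Q_total = 90.2 + 36.8 + 1.5
Q_total = 128.5 kW

128.5


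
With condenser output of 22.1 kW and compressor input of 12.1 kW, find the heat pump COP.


COP_hp = Q_cond / W
COP_hp = 22.1 / 12.1
COP_hp = 1.826

1.826


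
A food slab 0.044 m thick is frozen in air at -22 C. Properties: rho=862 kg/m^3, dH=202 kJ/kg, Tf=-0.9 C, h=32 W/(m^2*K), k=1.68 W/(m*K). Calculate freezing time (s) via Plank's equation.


dT = -0.9 - (-22) = 21.1 K
term1 = a/(2h) = 0.044/(2*32) = 0.0006875
term2 = a^2/(8k) = 0.044^2/(8*1.68) = 0.000144047619
t = rho*dH*1000/dT * (term1 + term2)
t = 862*202*1000/21.1 * (0.0006875 + 0.000144047619)
t = 6862 s

6862


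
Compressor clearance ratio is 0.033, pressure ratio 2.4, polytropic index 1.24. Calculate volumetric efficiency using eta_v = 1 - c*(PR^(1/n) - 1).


PR^(1/n) = 2.4^(1/1.24) = 2.02591849
eta_v = 1 - 0.033 * (2.02591849 - 1)
eta_v = 0.9661

0.9661


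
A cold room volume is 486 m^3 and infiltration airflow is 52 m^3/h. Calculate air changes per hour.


ACH = flow / volume
ACH = 52 / 486
ACH = 0.107

0.107


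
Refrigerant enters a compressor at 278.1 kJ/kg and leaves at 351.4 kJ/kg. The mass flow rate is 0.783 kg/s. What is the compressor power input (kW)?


dh = 351.4 - 278.1 = 73.3 kJ/kg
W = m_dot * dh = 0.783 * 73.3 = 57.39 kW

57.39


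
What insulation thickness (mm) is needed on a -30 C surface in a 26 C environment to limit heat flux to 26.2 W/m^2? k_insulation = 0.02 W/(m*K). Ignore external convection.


dT = 26 - (-30) = 56 K
thickness = k * dT / q_max * 1000
thickness = 0.02 * 56 / 26.2 * 1000
thickness = 42.7 mm

42.7


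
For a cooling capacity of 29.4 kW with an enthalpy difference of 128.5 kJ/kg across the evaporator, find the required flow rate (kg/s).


m_dot = Q / dh
m_dot = 29.4 / 128.5
m_dot = 0.2288 kg/s

0.2288


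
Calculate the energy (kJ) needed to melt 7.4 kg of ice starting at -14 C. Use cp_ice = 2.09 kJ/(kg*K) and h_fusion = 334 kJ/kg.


Sensible heat = cp * dT = 2.09 * 14 = 29.26 kJ/kg
Total per kg = 29.26 + 334 = 363.26 kJ/kg
Q = m * total = 7.4 * 363.26
Q = 2688.1 kJ

2688.1


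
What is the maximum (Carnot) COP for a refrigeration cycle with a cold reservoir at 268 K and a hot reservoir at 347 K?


dT = 347 - 268 = 79 K
COP_carnot = T_cold / dT = 268 / 79
COP_carnot = 3.392

3.392


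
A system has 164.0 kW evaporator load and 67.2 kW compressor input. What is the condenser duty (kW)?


Q_cond = Q_evap + W
Q_cond = 164.0 + 67.2
Q_cond = 231.2 kW

231.2


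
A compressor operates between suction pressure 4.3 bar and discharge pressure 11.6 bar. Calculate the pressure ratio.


PR = P_high / P_low
PR = 11.6 / 4.3
PR = 2.698

2.698


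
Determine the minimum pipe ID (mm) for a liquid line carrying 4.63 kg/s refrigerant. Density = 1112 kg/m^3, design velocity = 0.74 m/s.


A = m_dot / (rho * v) = 4.63 / (1112 * 0.74) = 0.005626579817 m^2
d = sqrt(4*A/pi) * 1000
d = 84.6 mm

84.6


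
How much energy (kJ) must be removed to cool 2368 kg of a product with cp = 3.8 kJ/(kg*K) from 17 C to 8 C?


dT = 17 - (8) = 9 K
Q = m * cp * dT = 2368 * 3.8 * 9
Q = 80986 kJ

80986


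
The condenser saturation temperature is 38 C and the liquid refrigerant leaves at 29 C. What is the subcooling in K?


Subcooling = T_cond - T_liquid
Subcooling = 38 - 29
Subcooling = 9 K

9


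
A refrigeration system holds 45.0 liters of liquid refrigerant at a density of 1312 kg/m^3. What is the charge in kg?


Charge = V * rho / 1000
Charge = 45.0 * 1312 / 1000
Charge = 59.04 kg

59.04


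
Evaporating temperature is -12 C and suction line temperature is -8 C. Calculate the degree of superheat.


Superheat = T_suction - T_evap
Superheat = -8 - (-12)
Superheat = 4 K

4


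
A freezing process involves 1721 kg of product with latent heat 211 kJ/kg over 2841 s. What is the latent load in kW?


Q_lat = m * h_fg / t
Q_lat = 1721 * 211 / 2841
Q_lat = 127.82 kW

127.82


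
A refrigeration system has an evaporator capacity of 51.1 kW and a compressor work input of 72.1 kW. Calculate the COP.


COP = Q_evap / W
COP = 51.1 / 72.1
COP = 0.709

0.709


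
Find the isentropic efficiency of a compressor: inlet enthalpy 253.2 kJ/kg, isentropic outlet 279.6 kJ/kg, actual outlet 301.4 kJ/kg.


dh_ideal = 279.6 - 253.2 = 26.4 kJ/kg
dh_actual = 301.4 - 253.2 = 48.2 kJ/kg
eta_s = dh_ideal / dh_actual = 26.4 / 48.2
eta_s = 0.5477

0.5477


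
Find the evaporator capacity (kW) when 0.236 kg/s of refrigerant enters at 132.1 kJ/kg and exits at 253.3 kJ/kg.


dh = 253.3 - 132.1 = 121.2 kJ/kg
Q_evap = m_dot * dh = 0.236 * 121.2
Q_evap = 28.6 kW

28.6


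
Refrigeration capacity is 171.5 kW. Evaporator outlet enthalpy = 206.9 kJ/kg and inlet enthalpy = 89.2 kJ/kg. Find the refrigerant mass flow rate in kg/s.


dh = 206.9 - 89.2 = 117.7 kJ/kg
m_dot = Q / dh = 171.5 / 117.7 = 1.4571 kg/s

1.4571


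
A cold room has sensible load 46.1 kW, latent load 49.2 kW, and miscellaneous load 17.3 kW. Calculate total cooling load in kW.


Q_total = Q_s + Q_l + Q_misc
Q_total = 46.1 + 49.2 + 17.3
Q_total = 112.6 kW

112.6


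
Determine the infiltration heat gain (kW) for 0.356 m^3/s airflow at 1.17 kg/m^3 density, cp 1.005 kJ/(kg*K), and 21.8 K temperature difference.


Q = V_dot * rho * cp * dT
Q = 0.356 * 1.17 * 1.005 * 21.8
Q = 9.126 kW

9.126


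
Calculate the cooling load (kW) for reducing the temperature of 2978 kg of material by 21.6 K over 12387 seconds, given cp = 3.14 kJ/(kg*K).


Q = m * cp * dT / t
Q = 2978 * 3.14 * 21.6 / 12387
Q = 16.306 kW

16.306


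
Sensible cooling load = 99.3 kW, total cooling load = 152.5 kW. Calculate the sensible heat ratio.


SHR = Q_sensible / Q_total
SHR = 99.3 / 152.5
SHR = 0.651

0.651


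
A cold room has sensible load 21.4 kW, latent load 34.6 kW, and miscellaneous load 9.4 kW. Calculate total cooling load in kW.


Q_total = Q_s + Q_l + Q_misc
Q_total = 21.4 + 34.6 + 9.4
Q_total = 65.4 kW

65.4


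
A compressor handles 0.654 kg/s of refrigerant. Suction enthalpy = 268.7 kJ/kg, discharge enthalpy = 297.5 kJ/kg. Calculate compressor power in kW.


dh = 297.5 - 268.7 = 28.8 kJ/kg
W = m_dot * dh = 0.654 * 28.8 = 18.84 kW

18.84


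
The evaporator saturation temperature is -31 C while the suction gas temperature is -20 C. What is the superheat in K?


Superheat = T_suction - T_evap
Superheat = -20 - (-31)
Superheat = 11 K

11


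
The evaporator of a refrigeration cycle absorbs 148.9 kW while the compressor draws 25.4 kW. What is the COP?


COP = Q_evap / W
COP = 148.9 / 25.4
COP = 5.862

5.862


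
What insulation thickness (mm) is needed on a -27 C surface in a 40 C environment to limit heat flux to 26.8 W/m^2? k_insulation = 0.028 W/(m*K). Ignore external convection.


dT = 40 - (-27) = 67 K
thickness = k * dT / q_max * 1000
thickness = 0.028 * 67 / 26.8 * 1000
thickness = 70.0 mm

70.0


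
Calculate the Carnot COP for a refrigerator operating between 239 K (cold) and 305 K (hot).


dT = 305 - 239 = 66 K
COP_carnot = T_cold / dT = 239 / 66
COP_carnot = 3.621

3.621


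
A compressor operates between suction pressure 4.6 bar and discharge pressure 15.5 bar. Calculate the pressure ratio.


PR = P_high / P_low
PR = 15.5 / 4.6
PR = 3.37

3.37


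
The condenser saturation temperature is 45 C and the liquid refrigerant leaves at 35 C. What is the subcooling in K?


Subcooling = T_cond - T_liquid
Subcooling = 45 - 35
Subcooling = 10 K

10


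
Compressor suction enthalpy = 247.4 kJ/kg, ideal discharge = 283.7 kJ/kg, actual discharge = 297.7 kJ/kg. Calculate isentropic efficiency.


dh_ideal = 283.7 - 247.4 = 36.3 kJ/kg
dh_actual = 297.7 - 247.4 = 50.3 kJ/kg
eta_s = dh_ideal / dh_actual = 36.3 / 50.3
eta_s = 0.7217

0.7217


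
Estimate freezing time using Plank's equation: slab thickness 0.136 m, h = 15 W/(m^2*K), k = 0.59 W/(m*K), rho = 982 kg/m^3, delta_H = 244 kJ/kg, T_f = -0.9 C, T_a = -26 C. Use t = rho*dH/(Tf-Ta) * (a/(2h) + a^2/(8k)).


dT = -0.9 - (-26) = 25.1 K
term1 = a/(2h) = 0.136/(2*15) = 0.004533333333
term2 = a^2/(8k) = 0.136^2/(8*0.59) = 0.003918644068
t = rho*dH*1000/dT * (term1 + term2)
t = 982*244*1000/25.1 * (0.004533333333 + 0.003918644068)
t = 80684 s

80684


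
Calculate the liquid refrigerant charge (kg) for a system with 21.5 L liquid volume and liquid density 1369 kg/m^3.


Charge = V * rho / 1000
Charge = 21.5 * 1369 / 1000
Charge = 29.43 kg

29.43


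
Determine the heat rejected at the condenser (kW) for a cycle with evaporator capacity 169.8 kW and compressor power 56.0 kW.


Q_cond = Q_evap + W
Q_cond = 169.8 + 56.0
Q_cond = 225.8 kW

225.8


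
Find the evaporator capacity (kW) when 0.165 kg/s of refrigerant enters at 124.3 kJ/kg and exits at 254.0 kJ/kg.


dh = 254.0 - 124.3 = 129.7 kJ/kg
Q_evap = m_dot * dh = 0.165 * 129.7
Q_evap = 21.4 kW

21.4
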